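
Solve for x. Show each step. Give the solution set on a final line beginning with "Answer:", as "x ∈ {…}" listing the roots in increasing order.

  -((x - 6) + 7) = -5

Step 1. [-((x - 6) + 7) = -5] flip signs both sides ⇒ neg: (x - 6) + 7 = 5.
Step 2. [(x - 6) + 7 = 5] peel the +7: subtract 7 from each side, so sub: x - 6 = -2.
Step 3. [x - 6 = -2] the outer -6 inverts by adding 6, so sub: x = 4.

Answer: x ∈ {4}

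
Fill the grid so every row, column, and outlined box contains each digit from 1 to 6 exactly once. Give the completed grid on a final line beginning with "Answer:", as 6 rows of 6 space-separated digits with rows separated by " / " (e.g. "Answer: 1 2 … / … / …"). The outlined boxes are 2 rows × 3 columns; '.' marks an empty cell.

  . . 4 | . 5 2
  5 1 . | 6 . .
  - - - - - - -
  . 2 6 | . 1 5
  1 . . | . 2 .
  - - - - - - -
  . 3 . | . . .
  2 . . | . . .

Step 1. [r4c6∈{3,4,6}] 6 has one home in row 4: r4c6, so r4c6=6.
Step 2. [r1c4∈{1,3}] r1c4 is the only open cell in row 1 admitting 1, so r1c4=1.
Step 3. [r1c1∈{3,6}] in row 1, 3 fits only at r1c1 ⇒ r1c1=3.
Step 4. [r3c4∈{3,4}] r3c4 is the only open cell in row 3 admitting 3, so r3c4=3.
Step 5. [r4c4∈{4}] r4c4's peers cover all but 4, so r4c4=4.
Step 6. [r6c2∈{4,5,6}] col 2 places 4 nowhere but r6c2, so r6c2=4.
Step 7. [r6c5∈{3,6}] across row 6, 6 lands solely at r6c5 ⇒ r6c5=6.
Step 8. [r5c5∈{4}] r5c5's peers cover all but 4 ⇒ r5c5=4.
Step 9. [r6c4∈{5}] r6c4 is down to just 5, so r6c4=5.
Step 10. [r6c3∈{1}] nothing but 1 survives at r6c3. So r6c3=1.
Step 11. [r2c5∈{3}] r2c5 has the single candidate 3, so r2c5=3.
Step 12. [r4c2∈{5}] only 5 remains possible at r4c2 ⇒ r4c2=5.
Step 13. [r5c4∈{2}] r5c4's peers cover all but 2. So r5c4=2.
Step 14. [r5c1∈{6}] r5c1 has the single candidate 6 ⇒ r5c1=6.
Step 15. [r6c6∈{3}] r6c6 is down to just 3. So r6c6=3.
Step 16. [r5c6∈{1}] r5c6 has the single candidate 1. So r5c6=1.
Step 17. [r1c2∈{6}] only 6 remains possible at r1c2 ⇒ r1c2=6.
Step 18. [r4c3∈{3}] nothing but 3 survives at r4c3. So r4c3=3.
Step 19. [r5c3∈{5}] only 5 remains possible at r5c3 ⇒ r5c3=5.
Step 20. [r2c6∈{4}] r2c6 has the single candidate 4. So r2c6=4.
Step 21. [r2c3∈{2}] r2c3's peers cover all but 2, so r2c3=2.
Step 22. [r3c1∈{4}] r3c1 has the single candidate 4. So r3c1=4.

Answer: 3 6 4 1 5 2 / 5 1 2 6 3 4 / 4 2 6 3 1 5 / 1 5 3 4 2 6 / 6 3 5 2 4 1 / 2 4 1 5 6 3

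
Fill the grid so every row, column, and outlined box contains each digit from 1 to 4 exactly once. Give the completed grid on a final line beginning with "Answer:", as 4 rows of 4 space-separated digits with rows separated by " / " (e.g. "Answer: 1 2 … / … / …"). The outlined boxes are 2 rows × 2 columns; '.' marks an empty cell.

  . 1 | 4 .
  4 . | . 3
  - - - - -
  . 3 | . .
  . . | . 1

Step 1. [r3c3∈{2}] r3c3 has the single candidate 2, so r3c3=2.
Step 2. [r2c2∈{2}] r2c2 is down to just 2 ⇒ r2c2=2.
Step 3. [r4c3∈{3}] nothing but 3 survives at r4c3, so r4c3=3.
Step 4. [r2c3∈{1}] r2c3 is down to just 1 ⇒ r2c3=1.
Step 5. [r1c4∈{2}] only 2 remains possible at r1c4. So r1c4=2.
Step 6. [r3c4∈{4}] nothing but 4 survives at r3c4, so r3c4=4.
Step 7. [r4c2∈{4}] only 4 remains possible at r4c2, so r4c2=4.
Step 8. [r1c1∈{3}] r1c1's peers cover all but 3 ⇒ r1c1=3.
Step 9. [r4c1∈{2}] r4c1 is down to just 2. So r4c1=2.
Step 10. [r3c1∈{1}] r3c1 is down to just 1, so r3c1=1.

Answer: 3 1 4 2 / 4 2 1 3 / 1 3 2 4 / 2 4 3 1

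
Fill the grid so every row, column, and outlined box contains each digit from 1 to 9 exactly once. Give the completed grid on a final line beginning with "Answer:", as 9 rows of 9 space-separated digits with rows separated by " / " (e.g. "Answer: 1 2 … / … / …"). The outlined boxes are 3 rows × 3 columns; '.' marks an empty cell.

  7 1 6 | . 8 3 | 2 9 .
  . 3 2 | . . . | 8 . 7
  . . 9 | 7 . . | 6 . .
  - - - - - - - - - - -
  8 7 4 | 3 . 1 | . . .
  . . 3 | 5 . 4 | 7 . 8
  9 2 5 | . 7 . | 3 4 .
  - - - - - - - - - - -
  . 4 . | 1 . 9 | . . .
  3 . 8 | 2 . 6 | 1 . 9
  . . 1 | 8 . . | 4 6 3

Step 1. [r9c5∈{5}] nothing but 5 survives at r9c5 ⇒ r9c5=5.
Step 2. [r1c9∈{4,5}] across row 1, 5 lands solely at r1c9 ⇒ r1c9=5.
Step 3. [r2c8∈{1}] r2c8 has the single candidate 1. So r2c8=1.
Step 4. [r6c4∈{6}] r6c4 has the single candidate 6. So r6c4=6.
Step 5. [r5c8∈{2}] r5c8's peers cover all but 2. So r5c8=2.
Step 6. [r7c7∈{5}] only 5 remains possible at r7c7 ⇒ r7c7=5.
Step 7. [r1c4∈{4}] nothing but 4 survives at r1c4. So r1c4=4.
Step 8. [r3c6∈{2,5}] across col 6, 2 lands solely at r3c6, so r3c6=2.
Step 9. [r2c1∈{4,5}] r2c1 is the only open cell in row 2 admitting 4. So r2c1=4.
Step 10. [r5c5∈{9}] r5c5 is down to just 9, so r5c5=9.
Step 11. [r7c1∈{2,6}] row 7 places 6 nowhere but r7c1 ⇒ r7c1=6.
Step 12. [r7c3∈{7}] only 7 remains possible at r7c3, so r7c3=7.
Step 13. [r3c1∈{5}] r3c1 is down to just 5 ⇒ r3c1=5.
Step 14. [r6c9∈{1}] nothing but 1 survives at r6c9. So r6c9=1.
Step 15. [r6c6∈{8}] only 8 remains possible at r6c6 ⇒ r6c6=8.
Step 16. [r3c9∈{4}] nothing but 4 survives at r3c9 ⇒ r3c9=4.
Step 17. [r7c8∈{8}] only 8 remains possible at r7c8, so r7c8=8.
Step 18. [r8c8∈{7}] r8c8 is down to just 7. So r8c8=7.
Step 19. [r4c8∈{5}] nothing but 5 survives at r4c8, so r4c8=5.
Step 20. [r3c2∈{8}] only 8 remains possible at r3c2, so r3c2=8.
Step 21. [r5c1∈{1}] nothing but 1 survives at r5c1, so r5c1=1.
Step 22. [r8c2∈{5}] r8c2 is down to just 5, so r8c2=5.
Step 23. [r5c2∈{6}] r5c2 has the single candidate 6. So r5c2=6.
Step 24. [r3c5∈{1}] r3c5's peers cover all but 1. So r3c5=1.
Step 25. [r3c8∈{3}] only 3 remains possible at r3c8, so r3c8=3.
Step 26. [r9c1∈{2}] r9c1 is down to just 2 ⇒ r9c1=2.
Step 27. [r2c5∈{6}] r2c5 has the single candidate 6. So r2c5=6.
Step 28. [r8c5∈{4}] r8c5 has the single candidate 4. So r8c5=4.
Step 29. [r4c5∈{2}] nothing but 2 survives at r4c5. So r4c5=2.
Step 30. [r7c5∈{3}] r7c5 is down to just 3 ⇒ r7c5=3.
Step 31. [r9c2∈{9}] only 9 remains possible at r9c2. So r9c2=9.
Step 32. [r4c9∈{6}] r4c9's peers cover all but 6, so r4c9=6.
Step 33. [r4c7∈{9}] nothing but 9 survives at r4c7 ⇒ r4c7=9.
Step 34. [r2c6∈{5}] r2c6 is down to just 5 ⇒ r2c6=5.
Step 35. [r2c4∈{9}] r2c4 has the single candidate 9, so r2c4=9.
Step 36. [r7c9∈{2}] only 2 remains possible at r7c9 ⇒ r7c9=2.
Step 37. [r9c6∈{7}] r9c6 has the single candidate 7, so r9c6=7.

Answer: 7 1 6 4 8 3 2 9 5 / 4 3 2 9 6 5 8 1 7 / 5 8 9 7 1 2 6 3 4 / 8 7 4 3 2 1 9 5 6 / 1 6 3 5 9 4 7 2 8 / 9 2 5 6 7 8 3 4 1 / 6 4 7 1 3 9 5 8 2 / 3 5 8 2 4 6 1 7 9 / 2 9 1 8 5 7 4 6 3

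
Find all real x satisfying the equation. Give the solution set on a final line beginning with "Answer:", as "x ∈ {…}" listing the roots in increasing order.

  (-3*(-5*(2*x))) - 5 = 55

Step 1. [(-3*(-5*(2*x))) - 5 = 55] add 5: x sits inside (… - 5) ⇒ sub: -3*(-5*(2*x)) = 60.
Step 2. [-3*(-5*(2*x)) = 60] divide by the outer -3. So div: -5*(2*x) = -20.
Step 3. [-5*(2*x) = -20] divide by the outer -5. So div: 2*x = 4.
Step 4. [2*x = 4] 2·(inner) — divide through by 2. So div: x = 2.

Answer: x ∈ {2}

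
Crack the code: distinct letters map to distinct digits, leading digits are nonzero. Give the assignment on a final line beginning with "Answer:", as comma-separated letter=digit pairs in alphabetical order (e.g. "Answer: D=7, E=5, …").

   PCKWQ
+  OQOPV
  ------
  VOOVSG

Step 1. [col 1: Q + V ≡ G (mod 10)] no forcing yet in column 1 (carry-in 0); Q=6 is free and consistent — try it. So Q=6.
Step 2. [col 1: Q + V ≡ G (mod 10)] no forcing yet in column 1 (carry-in 0); V=1 is free and consistent — try it, so V=1.
Step 3. [col 1: Q + V ≡ G (mod 10)] column 1: given Q=6, V=1, carry-in 0, and digits 1,6 already taken and all letters distinct, Q+V≡G (mod 10) forces G=7 ⇒ G=7.
Step 4. [col 2: W + P ≡ S (mod 10)] several values work for S in column 2 (W + P ≡ S (mod 10), carry-in 0); try S=3 ⇒ S=3.
Step 5. [col 2: W + P ≡ S (mod 10)] no forcing yet in column 2 (carry-in 0); P=9 is free and consistent — try it, so P=9.
Step 6. [col 2: W + P ≡ S (mod 10)] from column 2 (P=9, S=3, carry-in 0, digits 1,3,6,7,9 already taken and all letters distinct): W must equal 4, so W=4.
Step 7. [col 3: K + O ≡ V (mod 10)] O=2 is one option consistent with column 3 (K + O ≡ V (mod 10), carry-in 1) — take it ⇒ O=2.
Step 8. [col 3: K + O ≡ V (mod 10)] in column 3 we have K+O≡V with carry-in 1; given O=2, V=1 and digits 1,2,3,4,6,7,9 already taken and all letters distinct, that pins K to 8, so K=8.
Step 9. [col 4: C + Q ≡ O (mod 10)] column 4: given Q=6, O=2, carry-in 1, and digits 1,2,3,4,6,7,8,9 already taken and all letters distinct, C+Q≡O (mod 10) forces C=5. So C=5.

Answer: C=5, G=7, K=8, O=2, P=9, Q=6, S=3, V=1, W=4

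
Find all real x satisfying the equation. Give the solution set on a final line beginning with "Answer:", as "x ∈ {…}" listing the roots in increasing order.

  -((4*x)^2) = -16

Step 1. [-((4*x)^2) = -16] leading − — multiply by −1 ⇒ neg: (4*x)^2 = 16.
Step 2. [(4*x)^2 = 16] 16 ≥ 0, LHS is (·)² — take ±√ ⇒ sqrt: 4*x = 4 or -4.
Step 3. [4*x = 4 or -4] 4·(inner) — divide through by 4, so div: x = 1 or -1.

Answer: x ∈ {-1, 1}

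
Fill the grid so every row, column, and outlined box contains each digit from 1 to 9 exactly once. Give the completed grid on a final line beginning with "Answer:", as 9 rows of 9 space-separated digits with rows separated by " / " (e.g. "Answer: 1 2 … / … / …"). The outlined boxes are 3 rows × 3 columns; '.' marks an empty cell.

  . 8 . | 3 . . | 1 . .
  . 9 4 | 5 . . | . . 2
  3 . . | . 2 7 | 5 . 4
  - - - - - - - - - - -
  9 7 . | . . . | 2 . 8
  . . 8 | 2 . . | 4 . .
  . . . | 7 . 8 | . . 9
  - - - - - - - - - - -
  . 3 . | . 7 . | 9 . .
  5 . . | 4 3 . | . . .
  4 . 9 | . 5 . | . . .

Step 1. [r8c3∈{1,2,6,7}] 7 has one home in box 7: r8c3, so r8c3=7.
Step 2. [r3c4∈{1,6,8,9}] across col 4, 9 lands solely at r3c4, so r3c4=9.
Step 3. [r3c8∈{6,8}] across row 3, 8 lands solely at r3c8. So r3c8=8.
Step 4. [r6c2∈{1,2,4,5,6}] in col 2, 4 fits only at r6c2. So r6c2=4.
Step 5. [r5c2∈{1,5,6}] 5 has one home in col 2: r5c2, so r5c2=5.
Step 6. [r4c6∈{1,3,4,5,6}] across col 6, 5 lands solely at r4c6. So r4c6=5.
Step 7. [r5c6∈{1,3,6,9}] across col 6, 3 lands solely at r5c6. So r5c6=3.
Step 8. [r9c9∈{1,3,6,7}] r9c9 is the only open cell in col 9 admitting 3. So r9c9=3.
Step 9. [r7c1∈{1,2,6,8}] r7c1 is the only open cell in col 1 admitting 8, so r7c1=8.
Step 10. [r7c8∈{1,2,4,5,6}] row 7 places 4 nowhere but r7c8. So r7c8=4.
Step 11. [r8c6∈{1,2,6,9}] in row 8, 9 fits only at r8c6 ⇒ r8c6=9.
Step 12. [r4c5∈{1,4,6}] 4 has one home in row 4: r4c5, so r4c5=4.
Step 13. [r1c5∈{6}] only 6 remains possible at r1c5. So r1c5=6.
Step 14. [r6c5∈{1}] r6c5's peers cover all but 1, so r6c5=1.
Step 15. [r1c9∈{7}] r1c9 has the single candidate 7 ⇒ r1c9=7.
Step 16. [r4c4∈{6}] only 6 remains possible at r4c4, so r4c4=6.
Step 17. [r7c4∈{1}] only 1 remains possible at r7c4. So r7c4=1.
Step 18. [r9c7∈{6,7,8}] in col 7, 7 fits only at r9c7. So r9c7=7.
Step 19. [r2c1∈{1,6,7}] r2c1 is the only open cell in row 2 admitting 7, so r2c1=7.
Step 20. [r5c1∈{1,6}] 1 has one home in col 1: r5c1. So r5c1=1.
Step 21. [r5c9∈{6}] only 6 remains possible at r5c9, so r5c9=6.
Step 22. [r6c7∈{3}] r6c7 is down to just 3, so r6c7=3.
Step 23. [r8c9∈{1}] r8c9 is down to just 1 ⇒ r8c9=1.
Step 24. [r9c2∈{1,2,6}] across row 9, 1 lands solely at r9c2, so r9c2=1.
Step 25. [r8c2∈{2,6}] col 2 places 2 nowhere but r8c2. So r8c2=2.
Step 26. [r8c8∈{6}] r8c8's peers cover all but 6 ⇒ r8c8=6.
Step 27. [r7c3∈{6}] r7c3 has the single candidate 6 ⇒ r7c3=6.
Step 28. [r6c3∈{2}] r6c3 is down to just 2, so r6c3=2.
Step 29. [r7c6∈{2}] r7c6 is down to just 2. So r7c6=2.
Step 30. [r4c8∈{1}] only 1 remains possible at r4c8. So r4c8=1.
Step 31. [r9c4∈{8}] r9c4 is down to just 8. So r9c4=8.
Step 32. [r5c5∈{9}] r5c5 is down to just 9, so r5c5=9.
Step 33. [r4c3∈{3}] only 3 remains possible at r4c3. So r4c3=3.
Step 34. [r1c8∈{9}] r1c8 is down to just 9 ⇒ r1c8=9.
Step 35. [r1c3∈{5}] r1c3's peers cover all but 5. So r1c3=5.
Step 36. [r3c2∈{6}] r3c2's peers cover all but 6. So r3c2=6.
Step 37. [r6c8∈{5}] only 5 remains possible at r6c8 ⇒ r6c8=5.
Step 38. [r8c7∈{8}] only 8 remains possible at r8c7. So r8c7=8.
Step 39. [r2c6∈{1}] r2c6 is down to just 1. So r2c6=1.
Step 40. [r9c6∈{6}] only 6 remains possible at r9c6, so r9c6=6.
Step 41. [r6c1∈{6}] nothing but 6 survives at r6c1. So r6c1=6.
Step 42. [r2c5∈{8}] only 8 remains possible at r2c5, so r2c5=8.
Step 43. [r7c9∈{5}] nothing but 5 survives at r7c9. So r7c9=5.
Step 44. [r9c8∈{2}] r9c8 has the single candidate 2 ⇒ r9c8=2.
Step 45. [r1c6∈{4}] r1c6 has the single candidate 4. So r1c6=4.
Step 46. [r2c8∈{3}] r2c8's peers cover all but 3 ⇒ r2c8=3.
Step 47. [r3c3∈{1}] r3c3's peers cover all but 1. So r3c3=1.
Step 48. [r2c7∈{6}] nothing but 6 survives at r2c7, so r2c7=6.
Step 49. [r5c8∈{7}] only 7 remains possible at r5c8 ⇒ r5c8=7.
Step 50. [r1c1∈{2}] only 2 remains possible at r1c1. So r1c1=2.

Answer: 2 8 5 3 6 4 1 9 7 / 7 9 4 5 8 1 6 3 2 / 3 6 1 9 2 7 5 8 4 / 9 7 3 6 4 5 2 1 8 / 1 5 8 2 9 3 4 7 6 / 6 4 2 7 1 8 3 5 9 / 8 3 6 1 7 2 9 4 5 / 5 2 7 4 3 9 8 6 1 / 4 1 9 8 5 6 7 2 3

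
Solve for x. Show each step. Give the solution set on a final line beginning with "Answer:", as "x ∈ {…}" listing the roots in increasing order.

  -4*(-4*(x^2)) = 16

Step 1. [-4*(-4*(x^2)) = 16] divide by the outer -4. So div: -4*(x^2) = -4.
Step 2. [-4*(x^2) = -4] LHS = -4·(…); ÷-4 both sides ⇒ div: x^2 = 1.
Step 3. [x^2 = 1] √ both sides: 1 ≥ 0 gives two branches ⇒ sqrt: x = 1 or -1.

Answer: x ∈ {-1, 1}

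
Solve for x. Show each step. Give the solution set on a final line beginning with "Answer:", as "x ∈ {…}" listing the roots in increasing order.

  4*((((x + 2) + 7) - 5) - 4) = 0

Step 1. [4*((((x + 2) + 7) - 5) - 4) = 0] LHS = 4·(…); ÷4 both sides. So div: (((x + 2) + 7) - 5) - 4 = 0.
Step 2. [(((x + 2) + 7) - 5) - 4 = 0] add 4: x sits inside (… - 4). So sub: ((x + 2) + 7) - 5 = 4.
Step 3. [((x + 2) + 7) - 5 = 4] 5 comes off first (add 5), so sub: (x + 2) + 7 = 9.
Step 4. [(x + 2) + 7 = 9] the outer +7 inverts by subtracting 7, so sub: x + 2 = 2.
Step 5. [x + 2 = 2] +2 is outermost — subtract 2 both sides. So sub: x = 0.

Answer: x ∈ {0}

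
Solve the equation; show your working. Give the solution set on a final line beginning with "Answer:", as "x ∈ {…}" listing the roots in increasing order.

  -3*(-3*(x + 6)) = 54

Step 1. [-3*(-3*(x + 6)) = 54] -3·(inner) — divide through by -3. So div: -3*(x + 6) = -18.
Step 2. [-3*(x + 6) = -18] -3 out front; divide by -3, so div: x + 6 = 6.
Step 3. [x + 6 = 6] subtract 6: x sits inside (… + 6). So sub: x = 0.

Answer: x ∈ {0}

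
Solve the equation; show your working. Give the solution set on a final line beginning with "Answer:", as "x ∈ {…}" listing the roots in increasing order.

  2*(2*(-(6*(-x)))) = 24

Step 1. [2*(2*(-(6*(-x)))) = 24] 2 out front; divide by 2, so div: 2*(-(6*(-x))) = 12.
Step 2. [2*(-(6*(-x))) = 12] 2·(inner) — divide through by 2 ⇒ div: -(6*(-x)) = 6.
Step 3. [-(6*(-x)) = 6] LHS negated; negate both sides ⇒ neg: 6*(-x) = -6.
Step 4. [6*(-x) = -6] divide by the outer 6, so div: -x = -1.
Step 5. [-x = -1] flip signs both sides ⇒ neg: x = 1.

Answer: x ∈ {1}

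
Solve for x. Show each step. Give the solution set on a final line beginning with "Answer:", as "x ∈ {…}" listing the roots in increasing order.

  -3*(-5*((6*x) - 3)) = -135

Step 1. [-3*(-5*((6*x) - 3)) = -135] divide by the outer -3 ⇒ div: -5*((6*x) - 3) = 45.
Step 2. [-5*((6*x) - 3) = 45] -5·(inner) — divide through by -5 ⇒ div: (6*x) - 3 = -9.
Step 3. [(6*x) - 3 = -9] peel the -3: add 3 from each side. So sub: 6*x = -6.
Step 4. [6*x = -6] 6 out front; divide by 6. So div: x = -1.

Answer: x ∈ {-1}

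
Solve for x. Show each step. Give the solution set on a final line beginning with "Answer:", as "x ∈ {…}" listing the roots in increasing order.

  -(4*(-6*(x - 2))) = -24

Step 1. [-(4*(-6*(x - 2))) = -24] leading − — multiply by −1. So neg: 4*(-6*(x - 2)) = 24.
Step 2. [4*(-6*(x - 2)) = 24] leading coefficient 4: divide by 4 ⇒ div: -6*(x - 2) = 6.
Step 3. [-6*(x - 2) = 6] leading coefficient -6: divide by -6 ⇒ div: x - 2 = -1.
Step 4. [x - 2 = -1] the outer -2 inverts by adding 2, so sub: x = 1.

Answer: x ∈ {1}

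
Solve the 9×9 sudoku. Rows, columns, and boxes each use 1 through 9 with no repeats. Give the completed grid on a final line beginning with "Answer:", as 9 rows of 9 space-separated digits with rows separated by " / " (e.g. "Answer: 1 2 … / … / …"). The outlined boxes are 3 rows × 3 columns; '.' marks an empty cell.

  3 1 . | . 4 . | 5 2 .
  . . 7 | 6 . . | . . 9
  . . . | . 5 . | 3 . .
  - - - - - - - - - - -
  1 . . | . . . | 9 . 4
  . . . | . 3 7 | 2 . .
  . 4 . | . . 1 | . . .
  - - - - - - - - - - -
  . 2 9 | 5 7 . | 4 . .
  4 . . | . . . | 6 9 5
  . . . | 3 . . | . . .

Step 1. [r4c6∈{2,5,6,8}] in col 6, 5 fits only at r4c6. So r4c6=5.
Step 2. [r8c2∈{3,7,8}] 7 has one home in row 8: r8c2, so r8c2=7.
Step 3. [r6c1∈{2,5,6,7,8,9}] in col 1, 7 fits only at r6c1 ⇒ r6c1=7.
Step 4. [r6c7∈{8}] r6c7's peers cover all but 8 ⇒ r6c7=8.
Step 5. [r4c2∈{3,6,8}] in col 2, 3 fits only at r4c2, so r4c2=3.
Step 6. [r9c9∈{1,2,7,8}] across col 9, 2 lands solely at r9c9, so r9c9=2.
Step 7. [r2c7∈{1}] nothing but 1 survives at r2c7 ⇒ r2c7=1.
Step 8. [r3c4∈{1,2,7,8,9}] r3c4 is the only open cell in row 3 admitting 1. So r3c4=1.
Step 9. [r3c3∈{2,4,6,8}] across col 3, 4 lands solely at r3c3 ⇒ r3c3=4.
Step 10. [r1c4∈{7,8,9}] across col 4, 7 lands solely at r1c4 ⇒ r1c4=7.
Step 11. [r1c6∈{8,9}] across row 1, 9 lands solely at r1c6 ⇒ r1c6=9.
Step 12. [r9c5∈{1,6,8,9}] in row 9, 9 fits only at r9c5. So r9c5=9.
Step 13. [r4c8∈{6,7}] in row 4, 7 fits only at r4c8. So r4c8=7.
Step 14. [r8c5∈{1,2,8}] 1 has one home in col 5: r8c5 ⇒ r8c5=1.
Step 15. [r9c3∈{1,5,6,8}] across col 3, 1 lands solely at r9c3, so r9c3=1.
Step 16. [r9c8∈{8}] r9c8 has the single candidate 8. So r9c8=8.
Step 17. [r3c8∈{6}] r3c8 has the single candidate 6 ⇒ r3c8=6.
Step 18. [r1c3∈{6,8}] in row 1, 6 fits only at r1c3. So r1c3=6.
Step 19. [r4c5∈{2,6,8}] r4c5 is the only open cell in row 4 admitting 6, so r4c5=6.
Step 20. [r2c5∈{2,8}] in col 5, 8 fits only at r2c5, so r2c5=8.
Step 21. [r3c6∈{2}] only 2 remains possible at r3c6. So r3c6=2.
Step 22. [r8c4∈{2,8}] across row 8, 2 lands solely at r8c4 ⇒ r8c4=2.
Step 23. [r2c2∈{5}] r2c2's peers cover all but 5 ⇒ r2c2=5.
Step 24. [r9c2∈{6}] nothing but 6 survives at r9c2 ⇒ r9c2=6.
Step 25. [r7c1∈{8}] nothing but 8 survives at r7c1 ⇒ r7c1=8.
Step 26. [r3c2∈{8,9}] r3c2 is the only open cell in box 1 admitting 8 ⇒ r3c2=8.
Step 27. [r5c1∈{5,6,9}] r5c1 is the only open cell in col 1 admitting 6. So r5c1=6.
Step 28. [r4c4∈{8}] r4c4's peers cover all but 8, so r4c4=8.
Step 29. [r5c9∈{1}] r5c9 is down to just 1. So r5c9=1.
Step 30. [r5c8∈{5}] nothing but 5 survives at r5c8. So r5c8=5.
Step 31. [r7c9∈{3}] r7c9's peers cover all but 3 ⇒ r7c9=3.
Step 32. [r6c5∈{2}] r6c5's peers cover all but 2, so r6c5=2.
Step 33. [r5c2∈{9}] r5c2 has the single candidate 9, so r5c2=9.
Step 34. [r7c8∈{1}] r7c8 is down to just 1, so r7c8=1.
Step 35. [r9c6∈{4}] r9c6 is down to just 4 ⇒ r9c6=4.
Step 36. [r2c6∈{3}] only 3 remains possible at r2c6, so r2c6=3.
Step 37. [r6c9∈{6}] r6c9 is down to just 6, so r6c9=6.
Step 38. [r6c4∈{9}] nothing but 9 survives at r6c4, so r6c4=9.
Step 39. [r1c9∈{8}] r1c9 has the single candidate 8 ⇒ r1c9=8.
Step 40. [r3c1∈{9}] r3c1 has the single candidate 9 ⇒ r3c1=9.
Step 41. [r9c1∈{5}] nothing but 5 survives at r9c1. So r9c1=5.
Step 42. [r2c8∈{4}] r2c8 is down to just 4 ⇒ r2c8=4.
Step 43. [r5c3∈{8}] r5c3 is down to just 8, so r5c3=8.
Step 44. [r8c6∈{8}] r8c6 has the single candidate 8. So r8c6=8.
Step 45. [r3c9∈{7}] only 7 remains possible at r3c9, so r3c9=7.
Step 46. [r5c4∈{4}] only 4 remains possible at r5c4. So r5c4=4.
Step 47. [r9c7∈{7}] r9c7's peers cover all but 7, so r9c7=7.
Step 48. [r6c3∈{5}] r6c3 has the single candidate 5. So r6c3=5.
Step 49. [r8c3∈{3}] r8c3 is down to just 3, so r8c3=3.
Step 50. [r4c3∈{2}] r4c3's peers cover all but 2, so r4c3=2.
Step 51. [r7c6∈{6}] r7c6's peers cover all but 6. So r7c6=6.
Step 52. [r6c8∈{3}] nothing but 3 survives at r6c8. So r6c8=3.
Step 53. [r2c1∈{2}] r2c1 is down to just 2. So r2c1=2.

Answer: 3 1 6 7 4 9 5 2 8 / 2 5 7 6 8 3 1 4 9 / 9 8 4 1 5 2 3 6 7 / 1 3 2 8 6 5 9 7 4 / 6 9 8 4 3 7 2 5 1 / 7 4 5 9 2 1 8 3 6 / 8 2 9 5 7 6 4 1 3 / 4 7 3 2 1 8 6 9 5 / 5 6 1 3 9 4 7 8 2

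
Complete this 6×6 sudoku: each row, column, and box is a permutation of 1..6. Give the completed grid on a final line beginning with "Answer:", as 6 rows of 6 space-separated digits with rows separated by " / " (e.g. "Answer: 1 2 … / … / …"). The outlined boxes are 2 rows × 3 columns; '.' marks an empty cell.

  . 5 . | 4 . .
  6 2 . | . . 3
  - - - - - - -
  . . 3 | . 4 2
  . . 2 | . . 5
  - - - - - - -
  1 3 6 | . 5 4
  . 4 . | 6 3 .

Step 1. [r2c5∈{1}] nothing but 1 survives at r2c5 ⇒ r2c5=1.
Step 2. [r3c2∈{1,6}] across row 3, 6 lands solely at r3c2, so r3c2=6.
Step 3. [r3c1∈{5}] r3c1's peers cover all but 5. So r3c1=5.
Step 4. [r3c4∈{1}] only 1 remains possible at r3c4 ⇒ r3c4=1.
Step 5. [r1c5∈{2,6}] r1c5 is the only open cell in row 1 admitting 2, so r1c5=2.
Step 6. [r4c2∈{1}] r4c2 is down to just 1. So r4c2=1.
Step 7. [r1c6∈{6}] r1c6's peers cover all but 6. So r1c6=6.
Step 8. [r5c4∈{2}] r5c4 has the single candidate 2, so r5c4=2.
Step 9. [r2c4∈{5}] r2c4 has the single candidate 5 ⇒ r2c4=5.
Step 10. [r4c5∈{6}] only 6 remains possible at r4c5. So r4c5=6.
Step 11. [r2c3∈{4}] r2c3 has the single candidate 4 ⇒ r2c3=4.
Step 12. [r1c3∈{1}] r1c3 is down to just 1. So r1c3=1.
Step 13. [r6c3∈{5}] nothing but 5 survives at r6c3 ⇒ r6c3=5.
Step 14. [r4c4∈{3}] r4c4's peers cover all but 3, so r4c4=3.
Step 15. [r1c1∈{3}] only 3 remains possible at r1c1 ⇒ r1c1=3.
Step 16. [r6c6∈{1}] only 1 remains possible at r6c6 ⇒ r6c6=1.
Step 17. [r6c1∈{2}] r6c1 is down to just 2. So r6c1=2.
Step 18. [r4c1∈{4}] nothing but 4 survives at r4c1, so r4c1=4.

Answer: 3 5 1 4 2 6 / 6 2 4 5 1 3 / 5 6 3 1 4 2 / 4 1 2 3 6 5 / 1 3 6 2 5 4 / 2 4 5 6 3 1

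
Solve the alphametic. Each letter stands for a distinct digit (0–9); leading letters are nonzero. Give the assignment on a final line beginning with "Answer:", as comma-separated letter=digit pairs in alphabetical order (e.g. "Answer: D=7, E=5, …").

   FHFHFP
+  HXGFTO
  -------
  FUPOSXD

Step 1. [F] the sum has 7 digits but both addends have 6; that extra leading digit F is the final carry, namely 1 ⇒ F=1.
Step 2. [col 1: P + O ≡ D (mod 10)] D=7 is one option consistent with column 1 (P + O ≡ D (mod 10), carry-in 0) — take it ⇒ D=7.
Step 3. [col 1: P + O ≡ D (mod 10)] no forcing yet in column 1 (carry-in 0); O=3 is free and consistent — try it ⇒ O=3.
Step 4. [col 1: P + O ≡ D (mod 10)] from column 1 (O=3, D=7, carry-in 0, digits 1,3,7 already taken and all letters distinct): P must equal 4 ⇒ P=4.
Step 5. [col 2: F + T ≡ X (mod 10)] no forcing yet in column 2 (carry-in 0); T=5 is free and consistent — try it. So T=5.
Step 6. [col 2: F + T ≡ X (mod 10)] in column 2 we have F+T≡X with carry-in 0; given F=1, T=5 and digits 1,3,4,5,7 already taken and all letters distinct, that pins X to 6 ⇒ X=6.
Step 7. [col 3: H + F ≡ S (mod 10)] column 3 (H + F ≡ S (mod 10), carry-in 0) doesn't pin H yet; pick H=8 and continue. So H=8.
Step 8. [col 3: H + F ≡ S (mod 10)] column 3 reads H+F+carry(0)=S with H=8, F=1; with digits 1,3,4,5,6,7,8 already taken and all letters distinct, the only value for S is 9 ⇒ S=9.
Step 9. [col 4: F + G ≡ O (mod 10)] in column 4 we have F+G≡O with carry-in 0; given F=1, O=3 and digits 1,3,4,5,6,7,8,9 already taken and all letters distinct, that pins G to 2, so G=2.
Step 10. [col 6: F + H ≡ U (mod 10)] from column 6 (F=1, H=8, carry-in 1, digits 1,2,3,4,5,6,7,8,9 already taken and all letters distinct): U must equal 0, so U=0.

Answer: D=7, F=1, G=2, H=8, O=3, P=4, S=9, T=5, U=0, X=6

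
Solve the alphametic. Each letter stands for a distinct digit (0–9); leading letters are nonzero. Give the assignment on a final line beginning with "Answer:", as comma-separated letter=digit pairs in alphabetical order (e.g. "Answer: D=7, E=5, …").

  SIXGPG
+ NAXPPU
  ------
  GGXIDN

Step 1. [col 1: G + U ≡ N (mod 10)] several values work for N in column 1 (G + U ≡ N (mod 10), carry-in 0); try N=2. So N=2.
Step 2. [col 1: G + U ≡ N (mod 10)] U=5 is one option consistent with column 1 (G + U ≡ N (mod 10), carry-in 0) — take it ⇒ U=5.
Step 3. [col 1: G + U ≡ N (mod 10)] from column 1 (U=5, N=2, carry-in 0, digits 2,5 already taken and all letters distinct): G must equal 7 ⇒ G=7.
Step 4. [col 2: P + P ≡ D (mod 10)] D=3 is one option consistent with column 2 (P + P ≡ D (mod 10), carry-in 1) — take it, so D=3.
Step 5. [col 2: P + P ≡ D (mod 10)] P=1 is one option consistent with column 2 (P + P ≡ D (mod 10), carry-in 1) — take it, so P=1.
Step 6. [col 3: G + P ≡ I (mod 10)] column 3 reads G+P+carry(0)=I with G=7, P=1; with digits 1,2,3,5,7 already taken and all letters distinct, the only value for I is 8 ⇒ I=8.
Step 7. [col 4: X + X ≡ X (mod 10)] in column 4 we have X+X≡X with carry-in 0; given nothing yet and digits 1,2,3,5,7,8 already taken and all letters distinct, that pins X to 0, so X=0.
Step 8. [col 5: I + A ≡ G (mod 10)] from column 5 (I=8, G=7, carry-in 0, digits 0,1,2,3,5,7,8 already taken and all letters distinct): A must equal 9. So A=9.
Step 9. [col 6: S + N ≡ G (mod 10)] from column 6 (N=2, G=7, carry-in 1, digits 0,1,2,3,5,7,8,9 already taken and all letters distinct): S must equal 4 ⇒ S=4.

Answer: A=9, D=3, G=7, I=8, N=2, P=1, S=4, U=5, X=0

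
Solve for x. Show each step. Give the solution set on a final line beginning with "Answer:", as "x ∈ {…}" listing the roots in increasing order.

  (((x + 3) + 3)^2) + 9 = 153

Step 1. [(((x + 3) + 3)^2) + 9 = 153] peel the +9: subtract 9 from each side, so sub: ((x + 3) + 3)^2 = 144.
Step 2. [((x + 3) + 3)^2 = 144] 144 ≥ 0, LHS is (·)² — take ±√. So sqrt: (x + 3) + 3 = 12 or -12.
Step 3. [(x + 3) + 3 = 12 or -12] 3 comes off first (subtract 3). So sub: x + 3 = 9 or -15.
Step 4. [x + 3 = 9 or -15] the outer +3 inverts by subtracting 3, so sub: x = 6 or -18.

Answer: x ∈ {-18, 6}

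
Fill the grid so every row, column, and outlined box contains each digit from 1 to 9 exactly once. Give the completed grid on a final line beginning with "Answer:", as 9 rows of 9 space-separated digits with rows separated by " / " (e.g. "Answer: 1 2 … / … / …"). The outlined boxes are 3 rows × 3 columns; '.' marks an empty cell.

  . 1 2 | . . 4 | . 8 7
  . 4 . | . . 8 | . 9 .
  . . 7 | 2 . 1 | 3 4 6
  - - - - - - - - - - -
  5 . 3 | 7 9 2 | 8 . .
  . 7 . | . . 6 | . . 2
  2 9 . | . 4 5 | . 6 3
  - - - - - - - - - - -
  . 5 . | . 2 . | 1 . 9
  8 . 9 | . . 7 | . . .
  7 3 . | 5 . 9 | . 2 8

Step 1. [r5c1∈{1,4}] col 1 places 1 nowhere but r5c1. So r5c1=1.
Step 2. [r1c7∈{5}] nothing but 5 survives at r1c7 ⇒ r1c7=5.
Step 3. [r7c4∈{3,4,6,8}] in row 7, 8 fits only at r7c4 ⇒ r7c4=8.
Step 4. [r8c4∈{1,3,4,6}] across col 4, 4 lands solely at r8c4, so r8c4=4.
Step 5. [r5c3∈{4,8}] 4 has one home in box 4: r5c3, so r5c3=4.
Step 6. [r7c3∈{6}] nothing but 6 survives at r7c3 ⇒ r7c3=6.
Step 7. [r8c5∈{1,3,6}] row 8 places 1 nowhere but r8c5 ⇒ r8c5=1.
Step 8. [r9c5∈{6}] r9c5's peers cover all but 6, so r9c5=6.
Step 9. [r1c5∈{3}] r1c5 has the single candidate 3 ⇒ r1c5=3.
Step 10. [r8c8∈{3,5}] r8c8 is the only open cell in row 8 admitting 3. So r8c8=3.
Step 11. [r1c4∈{6,9}] in col 4, 9 fits only at r1c4. So r1c4=9.
Step 12. [r3c5∈{5}] nothing but 5 survives at r3c5. So r3c5=5.
Step 13. [r4c8∈{1}] r4c8's peers cover all but 1 ⇒ r4c8=1.
Step 14. [r2c1∈{3,6}] row 2 places 3 nowhere but r2c1. So r2c1=3.
Step 15. [r3c2∈{8}] r3c2 is down to just 8, so r3c2=8.
Step 16. [r5c5∈{8}] nothing but 8 survives at r5c5, so r5c5=8.
Step 17. [r6c4∈{1}] r6c4 has the single candidate 1. So r6c4=1.
Step 18. [r5c4∈{3}] nothing but 3 survives at r5c4, so r5c4=3.
Step 19. [r5c8∈{5}] r5c8's peers cover all but 5. So r5c8=5.
Step 20. [r5c7∈{9}] r5c7 is down to just 9, so r5c7=9.
Step 21. [r7c8∈{7}] nothing but 7 survives at r7c8 ⇒ r7c8=7.
Step 22. [r9c7∈{4}] r9c7 has the single candidate 4 ⇒ r9c7=4.
Step 23. [r2c3∈{5}] r2c3's peers cover all but 5. So r2c3=5.
Step 24. [r3c1∈{9}] r3c1 has the single candidate 9. So r3c1=9.
Step 25. [r9c3∈{1}] r9c3's peers cover all but 1, so r9c3=1.
Step 26. [r4c2∈{6}] only 6 remains possible at r4c2 ⇒ r4c2=6.
Step 27. [r2c7∈{2}] r2c7's peers cover all but 2 ⇒ r2c7=2.
Step 28. [r1c1∈{6}] nothing but 6 survives at r1c1. So r1c1=6.
Step 29. [r6c7∈{7}] r6c7 is down to just 7, so r6c7=7.
Step 30. [r6c3∈{8}] only 8 remains possible at r6c3, so r6c3=8.
Step 31. [r7c6∈{3}] nothing but 3 survives at r7c6, so r7c6=3.
Step 32. [r2c9∈{1}] nothing but 1 survives at r2c9 ⇒ r2c9=1.
Step 33. [r2c5∈{7}] nothing but 7 survives at r2c5. So r2c5=7.
Step 34. [r8c2∈{2}] nothing but 2 survives at r8c2. So r8c2=2.
Step 35. [r8c7∈{6}] only 6 remains possible at r8c7. So r8c7=6.
Step 36. [r7c1∈{4}] r7c1 has the single candidate 4. So r7c1=4.
Step 37. [r2c4∈{6}] only 6 remains possible at r2c4, so r2c4=6.
Step 38. [r8c9∈{5}] r8c9 is down to just 5, so r8c9=5.
Step 39. [r4c9∈{4}] r4c9 has the single candidate 4 ⇒ r4c9=4.

Answer: 6 1 2 9 3 4 5 8 7 / 3 4 5 6 7 8 2 9 1 / 9 8 7 2 5 1 3 4 6 / 5 6 3 7 9 2 8 1 4 / 1 7 4 3 8 6 9 5 2 / 2 9 8 1 4 5 7 6 3 / 4 5 6 8 2 3 1 7 9 / 8 2 9 4 1 7 6 3 5 / 7 3 1 5 6 9 4 2 8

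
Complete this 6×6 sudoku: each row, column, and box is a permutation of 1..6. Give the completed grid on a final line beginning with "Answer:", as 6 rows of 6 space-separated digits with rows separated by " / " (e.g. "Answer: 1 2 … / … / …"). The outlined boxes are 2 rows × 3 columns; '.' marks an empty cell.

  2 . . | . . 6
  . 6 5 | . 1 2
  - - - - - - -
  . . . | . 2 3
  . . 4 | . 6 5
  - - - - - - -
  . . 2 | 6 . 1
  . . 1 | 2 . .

Step 1. [r6c6∈{4}] r6c6 has the single candidate 4 ⇒ r6c6=4.
Step 2. [r1c5∈{3,4,5}] across col 5, 4 lands solely at r1c5 ⇒ r1c5=4.
Step 3. [r6c1∈{3,5,6}] 6 has one home in row 6: r6c1, so r6c1=6.
Step 4. [r4c4∈{1}] nothing but 1 survives at r4c4. So r4c4=1.
Step 5. [r5c2∈{3,4,5}] in col 2, 4 fits only at r5c2 ⇒ r5c2=4.
Step 6. [r1c3∈{3}] only 3 remains possible at r1c3. So r1c3=3.
Step 7. [r3c1∈{1,5}] 1 has one home in col 1: r3c1. So r3c1=1.
Step 8. [r5c1∈{3,5}] across col 1, 5 lands solely at r5c1. So r5c1=5.
Step 9. [r6c2∈{3}] nothing but 3 survives at r6c2, so r6c2=3.
Step 10. [r3c3∈{6}] r3c3 has the single candidate 6. So r3c3=6.
Step 11. [r5c5∈{3}] r5c5 has the single candidate 3, so r5c5=3.
Step 12. [r4c1∈{3}] only 3 remains possible at r4c1. So r4c1=3.
Step 13. [r2c4∈{3}] r2c4 has the single candidate 3, so r2c4=3.
Step 14. [r4c2∈{2}] nothing but 2 survives at r4c2, so r4c2=2.
Step 15. [r3c4∈{4}] nothing but 4 survives at r3c4. So r3c4=4.
Step 16. [r2c1∈{4}] r2c1 is down to just 4, so r2c1=4.
Step 17. [r1c4∈{5}] only 5 remains possible at r1c4 ⇒ r1c4=5.
Step 18. [r3c2∈{5}] only 5 remains possible at r3c2, so r3c2=5.
Step 19. [r6c5∈{5}] r6c5 is down to just 5 ⇒ r6c5=5.
Step 20. [r1c2∈{1}] r1c2 has the single candidate 1 ⇒ r1c2=1.

Answer: 2 1 3 5 4 6 / 4 6 5 3 1 2 / 1 5 6 4 2 3 / 3 2 4 1 6 5 / 5 4 2 6 3 1 / 6 3 1 2 5 4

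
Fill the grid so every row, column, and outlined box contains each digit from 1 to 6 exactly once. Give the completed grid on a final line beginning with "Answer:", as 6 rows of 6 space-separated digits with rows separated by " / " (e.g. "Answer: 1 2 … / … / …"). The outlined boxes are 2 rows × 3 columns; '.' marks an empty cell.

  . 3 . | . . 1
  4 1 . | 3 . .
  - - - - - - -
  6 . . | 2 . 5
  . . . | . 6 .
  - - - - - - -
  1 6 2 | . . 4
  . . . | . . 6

Step 1. [r6c5∈{1,2,3,5}] in row 6, 2 fits only at r6c5. So r6c5=2.
Step 2. [r3c2∈{4}] r3c2 has the single candidate 4 ⇒ r3c2=4.
Step 3. [r6c2∈{5}] r6c2's peers cover all but 5 ⇒ r6c2=5.
Step 4. [r2c5∈{5}] nothing but 5 survives at r2c5, so r2c5=5.
Step 5. [r4c6∈{3}] r4c6's peers cover all but 3. So r4c6=3.
Step 6. [r3c3∈{1,3}] r3c3 is the only open cell in row 3 admitting 3. So r3c3=3.
Step 7. [r1c1∈{2,5}] 2 has one home in row 1: r1c1 ⇒ r1c1=2.
Step 8. [r1c4∈{4,6}] col 4 places 6 nowhere but r1c4 ⇒ r1c4=6.
Step 9. [r4c3∈{1,5}] in col 3, 1 fits only at r4c3. So r4c3=1.
Step 10. [r2c6∈{2}] r2c6 is down to just 2 ⇒ r2c6=2.
Step 11. [r6c3∈{4}] r6c3 is down to just 4, so r6c3=4.
Step 12. [r1c3∈{5}] only 5 remains possible at r1c3 ⇒ r1c3=5.
Step 13. [r3c5∈{1}] r3c5's peers cover all but 1, so r3c5=1.
Step 14. [r2c3∈{6}] nothing but 6 survives at r2c3. So r2c3=6.
Step 15. [r6c4∈{1}] nothing but 1 survives at r6c4, so r6c4=1.
Step 16. [r6c1∈{3}] r6c1 has the single candidate 3, so r6c1=3.
Step 17. [r5c4∈{5}] r5c4's peers cover all but 5. So r5c4=5.
Step 18. [r4c4∈{4}] r4c4 is down to just 4. So r4c4=4.
Step 19. [r1c5∈{4}] r1c5's peers cover all but 4, so r1c5=4.
Step 20. [r4c2∈{2}] r4c2 has the single candidate 2 ⇒ r4c2=2.
Step 21. [r5c5∈{3}] nothing but 3 survives at r5c5, so r5c5=3.
Step 22. [r4c1∈{5}] nothing but 5 survives at r4c1. So r4c1=5.

Answer: 2 3 5 6 4 1 / 4 1 6 3 5 2 / 6 4 3 2 1 5 / 5 2 1 4 6 3 / 1 6 2 5 3 4 / 3 5 4 1 2 6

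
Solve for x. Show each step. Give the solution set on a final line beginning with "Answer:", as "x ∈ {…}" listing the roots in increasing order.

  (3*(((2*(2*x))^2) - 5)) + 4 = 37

Step 1. [(3*(((2*(2*x))^2) - 5)) + 4 = 37] peel the +4: subtract 4 from each side. So sub: 3*(((2*(2*x))^2) - 5) = 33.
Step 2. [3*(((2*(2*x))^2) - 5) = 33] 3·(inner) — divide through by 3. So div: ((2*(2*x))^2) - 5 = 11.
Step 3. [((2*(2*x))^2) - 5 = 11] peel the -5: add 5 from each side. So sub: (2*(2*x))^2 = 16.
Step 4. [(2*(2*x))^2 = 16] √ both sides: 16 ≥ 0 gives two branches ⇒ sqrt: 2*(2*x) = 4 or -4.
Step 5. [2*(2*x) = 4 or -4] LHS = 2·(…); ÷2 both sides. So div: 2*x = 2 or -2.
Step 6. [2*x = 2 or -2] 2 out front; divide by 2, so div: x = 1 or -1.

Answer: x ∈ {-1, 1}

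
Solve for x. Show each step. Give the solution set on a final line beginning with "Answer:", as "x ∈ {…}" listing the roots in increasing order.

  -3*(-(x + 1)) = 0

Step 1. [-3*(-(x + 1)) = 0] -3·(inner) — divide through by -3. So div: -(x + 1) = 0.
Step 2. [-(x + 1) = 0] flip signs both sides, so neg: x + 1 = 0.
Step 3. [x + 1 = 0] peel the +1: subtract 1 from each side ⇒ sub: x = -1.

Answer: x ∈ {-1}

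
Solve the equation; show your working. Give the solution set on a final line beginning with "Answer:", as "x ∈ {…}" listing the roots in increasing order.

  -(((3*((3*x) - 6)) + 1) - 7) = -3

Step 1. [-(((3*((3*x) - 6)) + 1) - 7) = -3] leading − — multiply by −1 ⇒ neg: ((3*((3*x) - 6)) + 1) - 7 = 3.
Step 2. [((3*((3*x) - 6)) + 1) - 7 = 3] add 7: x sits inside (… - 7), so sub: (3*((3*x) - 6)) + 1 = 10.
Step 3. [(3*((3*x) - 6)) + 1 = 10] 1 comes off first (subtract 1). So sub: 3*((3*x) - 6) = 9.
Step 4. [3*((3*x) - 6) = 9] leading coefficient 3: divide by 3. So div: (3*x) - 6 = 3.
Step 5. [(3*x) - 6 = 3] 3 divides every term; factor it out. So factor: x - 2 = 1.
Step 6. [x - 2 = 1] the outer -2 inverts by adding 2 ⇒ sub: x = 3.

Answer: x ∈ {3}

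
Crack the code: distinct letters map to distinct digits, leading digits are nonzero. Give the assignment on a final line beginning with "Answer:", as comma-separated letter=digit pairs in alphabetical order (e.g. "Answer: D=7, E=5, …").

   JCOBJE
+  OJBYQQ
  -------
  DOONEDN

Step 1. [D] the sum has 7 digits but both addends have 6; that extra leading digit D is the final carry, namely 1, so D=1.
Step 2. [col 1: E + Q ≡ N (mod 10)] column 1 (E + Q ≡ N (mod 10), carry-in 0) doesn't pin Q yet; pick Q=2 and continue, so Q=2.
Step 3. [col 1: E + Q ≡ N (mod 10)] N=8 is one option consistent with column 1 (E + Q ≡ N (mod 10), carry-in 0) — take it ⇒ N=8.
Step 4. [col 1: E + Q ≡ N (mod 10)] column 1: given Q=2, N=8, carry-in 0, and digits 1,2,8 already taken and all letters distinct, E+Q≡N (mod 10) forces E=6. So E=6.
Step 5. [col 2: J + Q ≡ D (mod 10)] in column 2 we have J+Q≡D with carry-in 0; given Q=2, D=1 and digits 1,2,6,8 already taken and all letters distinct, that pins J to 9, so J=9.
Step 6. [col 3: B + Y ≡ E (mod 10)] Y=0 is one option consistent with column 3 (B + Y ≡ E (mod 10), carry-in 1) — take it ⇒ Y=0.
Step 7. [col 3: B + Y ≡ E (mod 10)] column 3 reads B+Y+carry(1)=E with Y=0, E=6; with digits 0,1,2,6,8,9 already taken and all letters distinct, the only value for B is 5 ⇒ B=5.
Step 8. [col 4: O + B ≡ N (mod 10)] from column 4 (B=5, N=8, carry-in 0, digits 0,1,2,5,6,8,9 already taken and all letters distinct): O must equal 3, so O=3.
Step 9. [col 5: C + J ≡ O (mod 10)] in column 5 we have C+J≡O with carry-in 0; given J=9, O=3 and digits 0,1,2,3,5,6,8,9 already taken and all letters distinct, that pins C to 4, so C=4.

Answer: B=5, C=4, D=1, E=6, J=9, N=8, O=3, Q=2, Y=0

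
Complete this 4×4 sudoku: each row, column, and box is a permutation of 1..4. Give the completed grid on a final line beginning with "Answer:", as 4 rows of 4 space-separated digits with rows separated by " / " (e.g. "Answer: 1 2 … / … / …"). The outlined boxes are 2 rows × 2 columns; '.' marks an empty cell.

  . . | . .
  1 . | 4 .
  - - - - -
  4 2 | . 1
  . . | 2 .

Step 1. [r2c2∈{3}] nothing but 3 survives at r2c2, so r2c2=3.
Step 2. [r3c3∈{3}] r3c3 has the single candidate 3, so r3c3=3.
Step 3. [r1c1∈{2}] only 2 remains possible at r1c1 ⇒ r1c1=2.
Step 4. [r1c4∈{3}] r1c4's peers cover all but 3 ⇒ r1c4=3.
Step 5. [r2c4∈{2}] nothing but 2 survives at r2c4 ⇒ r2c4=2.
Step 6. [r4c2∈{1}] r4c2 has the single candidate 1 ⇒ r4c2=1.
Step 7. [r4c4∈{4}] only 4 remains possible at r4c4. So r4c4=4.
Step 8. [r4c1∈{3}] nothing but 3 survives at r4c1 ⇒ r4c1=3.
Step 9. [r1c2∈{4}] only 4 remains possible at r1c2, so r1c2=4.
Step 10. [r1c3∈{1}] r1c3 has the single candidate 1 ⇒ r1c3=1.

Answer: 2 4 1 3 / 1 3 4 2 / 4 2 3 1 / 3 1 2 4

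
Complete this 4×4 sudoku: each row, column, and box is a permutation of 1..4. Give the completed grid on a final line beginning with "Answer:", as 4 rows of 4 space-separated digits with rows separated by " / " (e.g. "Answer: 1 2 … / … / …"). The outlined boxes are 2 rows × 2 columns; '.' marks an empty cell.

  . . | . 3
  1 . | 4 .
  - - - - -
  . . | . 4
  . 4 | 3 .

Step 1. [r4c1∈{2}] only 2 remains possible at r4c1. So r4c1=2.
Step 2. [r3c2∈{1,3}] col 2 places 1 nowhere but r3c2. So r3c2=1.
Step 3. [r1c2∈{2}] r1c2 is down to just 2. So r1c2=2.
Step 4. [r3c3∈{2}] r3c3's peers cover all but 2. So r3c3=2.
Step 5. [r1c3∈{1}] nothing but 1 survives at r1c3, so r1c3=1.
Step 6. [r3c1∈{3}] r3c1's peers cover all but 3 ⇒ r3c1=3.
Step 7. [r2c4∈{2}] nothing but 2 survives at r2c4 ⇒ r2c4=2.
Step 8. [r1c1∈{4}] r1c1 is down to just 4. So r1c1=4.
Step 9. [r4c4∈{1}] only 1 remains possible at r4c4 ⇒ r4c4=1.
Step 10. [r2c2∈{3}] nothing but 3 survives at r2c2. So r2c2=3.

Answer: 4 2 1 3 / 1 3 4 2 / 3 1 2 4 / 2 4 3 1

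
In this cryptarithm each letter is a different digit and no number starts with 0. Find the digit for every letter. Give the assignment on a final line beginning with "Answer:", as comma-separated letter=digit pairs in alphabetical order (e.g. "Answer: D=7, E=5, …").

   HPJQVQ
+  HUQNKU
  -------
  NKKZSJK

Step 1. [col 1: Q + U ≡ K (mod 10)] Q=8 is one option consistent with column 1 (Q + U ≡ K (mod 10), carry-in 0) — take it ⇒ Q=8.
Step 2. [col 1: Q + U ≡ K (mod 10)] column 1 (Q + U ≡ K (mod 10), carry-in 0) doesn't pin K yet; pick K=3 and continue ⇒ K=3.
Step 3. [N] the sum has 7 digits but both addends have 6; that extra leading digit N is the final carry, namely 1. So N=1.
Step 4. [col 1: Q + U ≡ K (mod 10)] in column 1 we have Q+U≡K with carry-in 0; given Q=8, K=3 and digits 1,3,8 already taken and all letters distinct, that pins U to 5, so U=5.
Step 5. [col 2: V + K ≡ J (mod 10)] J=4 is one option consistent with column 2 (V + K ≡ J (mod 10), carry-in 1) — take it ⇒ J=4.
Step 6. [col 2: V + K ≡ J (mod 10)] column 2: given K=3, J=4, carry-in 1, and digits 1,3,4,5,8 already taken and all letters distinct, V+K≡J (mod 10) forces V=0, so V=0.
Step 7. [col 3: Q + N ≡ S (mod 10)] column 3 reads Q+N+carry(0)=S with Q=8, N=1; with digits 0,1,3,4,5,8 already taken and all letters distinct, the only value for S is 9 ⇒ S=9.
Step 8. [col 4: J + Q ≡ Z (mod 10)] column 4: given J=4, Q=8, carry-in 0, and digits 0,1,3,4,5,8,9 already taken and all letters distinct, J+Q≡Z (mod 10) forces Z=2 ⇒ Z=2.
Step 9. [col 5: P + U ≡ K (mod 10)] from column 5 (U=5, K=3, carry-in 1, digits 0,1,2,3,4,5,8,9 already taken and all letters distinct): P must equal 7, so P=7.
Step 10. [col 6: H + H ≡ K (mod 10)] column 6: given K=3, carry-in 1, and digits 0,1,2,3,4,5,7,8,9 already taken and all letters distinct, H+H≡K (mod 10) forces H=6. So H=6.

Answer: H=6, J=4, K=3, N=1, P=7, Q=8, S=9, U=5, V=0, Z=2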